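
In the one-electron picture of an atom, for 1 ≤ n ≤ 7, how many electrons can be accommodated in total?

Total orbitals = 1² + 2² + 3² + 4² + 5² + 6² + 7² = 140. Doubling for spin gives 280 electrons.

280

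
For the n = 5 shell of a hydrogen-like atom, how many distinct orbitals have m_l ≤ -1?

Orbitals with m_l ≤ -1, by l: l=1 → 1; l=2 → 2; l=3 → 3; l=4 → 4.
Total orbitals: 1 + 2 + 3 + 4 = 10.

10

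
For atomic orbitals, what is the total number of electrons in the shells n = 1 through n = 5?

110

Shell n has n² orbitals: 1²=1 + 2²=4 + 3²=9 + 4²=16 + 5²=25 = 55 orbitals.
Two spin states per orbital: 2 × 55 = 110 electrons.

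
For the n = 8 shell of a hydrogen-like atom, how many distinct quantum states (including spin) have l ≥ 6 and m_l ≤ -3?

18

Go through l = 0, …, 7 (the values permitted for n = 8).
The (l, m_l) pairs meeting l ≥ 6 and m_l ≤ -3 give: l=6 → 4; l=7 → 5.
Orbitals: 4 + 5 = 9. Each orbital carries two spin states, so 9 × 2 = 18 states.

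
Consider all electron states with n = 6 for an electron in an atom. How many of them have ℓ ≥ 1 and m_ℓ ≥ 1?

Go through ℓ = 0, …, 5 (the values permitted for n = 6).
Contributions: ℓ=1 → 1; ℓ=2 → 2; ℓ=3 → 3; ℓ=4 → 4; ℓ=5 → 5.
Orbitals: 1 + 2 + 3 + 4 + 5 = 15. Each orbital carries two spin states, so 15 × 2 = 30 states.

30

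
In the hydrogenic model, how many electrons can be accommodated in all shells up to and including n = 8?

Total orbitals = 1² + 2² + 3² + 4² + 5² + 6² + 7² + 8² = 204. Doubling for spin gives 408 electrons.

408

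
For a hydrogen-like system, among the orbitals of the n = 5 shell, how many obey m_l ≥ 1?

10

For n = 5, l ranges over 0 … 4.
Contributions: l=1 → 1; l=2 → 2; l=3 → 3; l=4 → 4.
Total orbitals: 1 + 2 + 3 + 4 = 10.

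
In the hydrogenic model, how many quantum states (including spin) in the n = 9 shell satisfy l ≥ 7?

For n = 9, l ranges over 0 … 8.
Per l-value: l=7 → 15; l=8 → 17.
Orbitals: 15 + 17 = 32. Each orbital carries two spin states, so 32 × 2 = 64 states.

64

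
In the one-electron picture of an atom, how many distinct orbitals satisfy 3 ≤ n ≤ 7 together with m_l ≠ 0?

Treat each shell separately and count matching orbitals:
n=3 → 6; n=4 → 12; n=5 → 20; n=6 → 30; n=7 → 42.
Total orbitals: 6 + 12 + 20 + 30 + 42 = 110.

110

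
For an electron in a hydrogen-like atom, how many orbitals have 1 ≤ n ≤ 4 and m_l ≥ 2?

Treat each shell separately and count matching orbitals:
n=3 → 1; n=4 → 3.
Total orbitals: 1 + 3 = 4.

4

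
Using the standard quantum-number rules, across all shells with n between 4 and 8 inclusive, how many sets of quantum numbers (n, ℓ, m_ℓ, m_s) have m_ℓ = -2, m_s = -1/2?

20

Work shell by shell — for each n, count the (ℓ, m_ℓ) pairs that satisfy m_ℓ = -2:
n=4 → 2; n=5 → 3; n=6 → 4; n=7 → 5; n=8 → 6.
Orbitals: 2 + 3 + 4 + 5 + 6 = 20. With m_s fixed to -1/2 there is one state per orbital, so 20 states.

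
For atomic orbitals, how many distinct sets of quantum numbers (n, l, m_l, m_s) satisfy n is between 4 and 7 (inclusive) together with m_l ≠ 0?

208

Treat each shell separately and count matching orbitals:
n=4 → 12; n=5 → 20; n=6 → 30; n=7 → 42.
Orbitals: 12 + 20 + 30 + 42 = 104. Including both spin states (m_s = ±1/2) gives 2 × 104 = 208 states.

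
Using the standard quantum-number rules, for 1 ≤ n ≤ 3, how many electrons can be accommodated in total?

Total orbitals = 1² + 2² + 3² = 14. Doubling for spin gives 28 electrons.

28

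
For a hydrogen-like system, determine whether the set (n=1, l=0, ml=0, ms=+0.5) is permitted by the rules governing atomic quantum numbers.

n = 1 is a positive integer. l = 0 satisfies 0 ≤ l ≤ n−1 = 0. ml = 0 lies in the range −l … +l (here 0). ms = +1/2 is one of ±1/2.
All four constraints are satisfied.

Valid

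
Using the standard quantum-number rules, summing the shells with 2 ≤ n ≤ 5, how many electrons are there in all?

108

Shell n has n² orbitals: 2²=4 + 3²=9 + 4²=16 + 5²=25 = 54 orbitals.
Two spin states per orbital: 2 × 54 = 108 electrons.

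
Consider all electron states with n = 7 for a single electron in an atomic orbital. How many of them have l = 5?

22

With n = 7 the allowed l are 0, 1, …, 6.
Per l-value: l=5 → 11.
Orbitals: 11. Each orbital carries two spin states, so 11 × 2 = 22 states.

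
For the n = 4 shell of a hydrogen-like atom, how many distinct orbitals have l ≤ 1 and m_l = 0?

2

For n = 4, l ranges over 0 … 3.
Contributions: l=0 → 1; l=1 → 1.
Total orbitals: 1 + 1 = 2.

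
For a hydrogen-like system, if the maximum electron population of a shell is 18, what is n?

2n² = 18 ⇒ n² = 9 ⇒ n = 3.

n = 3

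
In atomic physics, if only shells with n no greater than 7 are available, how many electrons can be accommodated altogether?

Total orbitals = 1² + 2² + 3² + 4² + 5² + 6² + 7² = 140. Doubling for spin gives 280 electrons.

280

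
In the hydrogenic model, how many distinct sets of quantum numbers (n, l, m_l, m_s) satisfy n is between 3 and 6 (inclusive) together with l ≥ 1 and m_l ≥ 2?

Go shell by shell, enumerating (l, m_l) with l ≥ 1 and m_l ≥ 2:
n=3 → 1; n=4 → 3; n=5 → 6; n=6 → 10.
Orbitals: 1 + 3 + 6 + 10 = 20. Including both spin states (m_s = ±1/2) gives 2 × 20 = 40 states.

40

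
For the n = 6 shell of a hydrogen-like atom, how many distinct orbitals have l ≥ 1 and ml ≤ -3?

6

The n = 6 shell has l = 0 through 5; check each.
Per l-value: l=3 → 1; l=4 → 2; l=5 → 3.
Total orbitals: 1 + 2 + 3 = 6.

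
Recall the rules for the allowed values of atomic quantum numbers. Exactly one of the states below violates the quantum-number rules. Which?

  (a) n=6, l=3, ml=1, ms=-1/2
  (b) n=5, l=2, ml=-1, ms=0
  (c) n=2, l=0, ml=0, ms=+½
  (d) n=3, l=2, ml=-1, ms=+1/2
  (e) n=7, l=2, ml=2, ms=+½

(b) has ms = 0, but an electron's spin must be ±1/2.
The remaining sets (a), (c), (d), (e) satisfy all four rules.

(b)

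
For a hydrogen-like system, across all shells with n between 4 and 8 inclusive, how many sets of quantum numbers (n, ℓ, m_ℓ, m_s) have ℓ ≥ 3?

290

Work shell by shell — for each n, count the (ℓ, m_ℓ) pairs that satisfy ℓ ≥ 3:
n=4 → 7; n=5 → 16; n=6 → 27; n=7 → 40; n=8 → 55.
Orbitals: 7 + 16 + 27 + 40 + 55 = 145. Including both spin states (m_s = ±1/2) gives 2 × 145 = 290 states.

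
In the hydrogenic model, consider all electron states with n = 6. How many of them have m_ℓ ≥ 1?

Per ℓ-value: ℓ=1 → 1; ℓ=2 → 2; ℓ=3 → 3; ℓ=4 → 4; ℓ=5 → 5.
Orbitals: 1 + 2 + 3 + 4 + 5 = 15. Each orbital carries two spin states, so 15 × 2 = 30 states.

30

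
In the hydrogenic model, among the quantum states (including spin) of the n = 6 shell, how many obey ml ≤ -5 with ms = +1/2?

1

With n = 6 the allowed l are 0, 1, …, 5.
Contributions: l=5 → 1.
Orbitals: 1. With ms fixed to a single value there is one state per orbital, giving 1 state.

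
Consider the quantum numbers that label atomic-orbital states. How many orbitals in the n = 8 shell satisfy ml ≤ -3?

15

The n = 8 shell has l = 0 through 7; check each.
Orbitals with ml ≤ -3, by l: l=3 → 1; l=4 → 2; l=5 → 3; l=6 → 4; l=7 → 5.
Total orbitals: 1 + 2 + 3 + 4 + 5 = 15.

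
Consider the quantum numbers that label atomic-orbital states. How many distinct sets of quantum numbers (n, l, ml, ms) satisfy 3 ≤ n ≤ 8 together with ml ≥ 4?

Work shell by shell — for each n, count the (l, ml) pairs that satisfy ml ≥ 4:
n=5 → 1; n=6 → 3; n=7 → 6; n=8 → 10.
Orbitals: 1 + 3 + 6 + 10 = 20. Including both spin states (ms = ±1/2) gives 2 × 20 = 40 states.

40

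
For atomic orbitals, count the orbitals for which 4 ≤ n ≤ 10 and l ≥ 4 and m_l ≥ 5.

Treat each shell separately and count matching orbitals:
n=6 → 1; n=7 → 3; n=8 → 6; n=9 → 10; n=10 → 15.
Total orbitals: 1 + 3 + 6 + 10 + 15 = 35.

35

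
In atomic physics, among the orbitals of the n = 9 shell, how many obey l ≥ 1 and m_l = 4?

Go through l = 0, …, 8 (the values permitted for n = 9).
Orbitals with l ≥ 1 and m_l = 4, by l: l=4 → 1; l=5 → 1; l=6 → 1; l=7 → 1; l=8 → 1.
Total orbitals: 1 + 1 + 1 + 1 + 1 = 5.

5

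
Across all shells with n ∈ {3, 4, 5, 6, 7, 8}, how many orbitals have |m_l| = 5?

For each n in the range, tally the orbitals obeying |m_l| = 5:
n=6 → 2; n=7 → 4; n=8 → 6.
Total orbitals: 2 + 4 + 6 = 12.

12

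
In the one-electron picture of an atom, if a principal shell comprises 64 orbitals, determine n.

n = 8

n² = 64 ⇒ n = 8.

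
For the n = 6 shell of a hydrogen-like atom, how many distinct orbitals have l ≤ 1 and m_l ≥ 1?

1

With n = 6 the allowed l are 0, 1, …, 5.
Per l-value: l=1 → 1.
Total orbitals: 1.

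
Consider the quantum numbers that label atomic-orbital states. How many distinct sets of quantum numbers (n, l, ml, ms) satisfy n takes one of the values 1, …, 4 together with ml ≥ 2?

8

Treat each shell separately and count matching orbitals:
n=3 → 1; n=4 → 3.
Orbitals: 1 + 3 = 4. Including both spin states (ms = ±1/2) gives 2 × 4 = 8 states.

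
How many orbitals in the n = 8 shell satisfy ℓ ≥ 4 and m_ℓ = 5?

3

The (ℓ, m_ℓ) pairs meeting ℓ ≥ 4 and m_ℓ = 5 give: ℓ=5 → 1; ℓ=6 → 1; ℓ=7 → 1.
Total orbitals: 1 + 1 + 1 = 3.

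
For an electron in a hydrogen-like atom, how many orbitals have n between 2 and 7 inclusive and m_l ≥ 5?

4

Per-shell orbital counts meeting the constraint:
n=6 → 1; n=7 → 3.
Total orbitals: 1 + 3 = 4.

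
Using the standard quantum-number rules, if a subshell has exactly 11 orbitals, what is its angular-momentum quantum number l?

2l+1 = 11 gives l = 5.

l = 5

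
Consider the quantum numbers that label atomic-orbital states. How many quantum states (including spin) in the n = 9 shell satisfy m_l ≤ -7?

Go through l = 0, …, 8 (the values permitted for n = 9).
Orbitals with m_l ≤ -7, by l: l=7 → 1; l=8 → 2.
Orbitals: 1 + 2 = 3. Each orbital carries two spin states, so 3 × 2 = 6 states.

6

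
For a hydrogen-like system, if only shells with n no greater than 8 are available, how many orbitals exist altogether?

204

Total orbitals = 1² + 2² + 3² + 4² + 5² + 6² + 7² + 8² = 204.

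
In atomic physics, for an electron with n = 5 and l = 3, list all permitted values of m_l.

m_l takes every integer from −l to +l. With l = 3 that gives the 7 values -3, -2, -1, 0, 1, 2, 3.

-3, -2, -1, 0, 1, 2, 3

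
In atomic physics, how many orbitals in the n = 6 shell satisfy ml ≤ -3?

6

For n = 6, l ranges over 0 … 5.
Per l-value: l=3 → 1; l=4 → 2; l=5 → 3.
Total orbitals: 1 + 2 + 3 = 6.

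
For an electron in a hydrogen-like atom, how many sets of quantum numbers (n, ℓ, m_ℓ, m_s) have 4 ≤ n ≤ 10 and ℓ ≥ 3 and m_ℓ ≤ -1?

280

Treat each shell separately and count matching orbitals:
n=4 → 3; n=5 → 7; n=6 → 12; n=7 → 18; n=8 → 25; n=9 → 33; n=10 → 42.
Orbitals: 3 + 7 + 12 + 18 + 25 + 33 + 42 = 140. Including both spin states (m_s = ±1/2) gives 2 × 140 = 280 states.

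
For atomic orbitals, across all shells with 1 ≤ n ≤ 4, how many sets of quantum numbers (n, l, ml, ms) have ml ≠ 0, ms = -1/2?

For each n in the range, tally the orbitals obeying ml ≠ 0:
n=2 → 2; n=3 → 6; n=4 → 12.
Orbitals: 2 + 6 + 12 = 20. With ms fixed to -1/2 there is one state per orbital, so 20 states.

20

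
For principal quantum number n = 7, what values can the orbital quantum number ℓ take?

ℓ is an integer with 0 ≤ ℓ ≤ n−1, so for n = 7: ℓ = 0, 1, 2, 3, 4, 5, 6.

0, 1, 2, 3, 4, 5, 6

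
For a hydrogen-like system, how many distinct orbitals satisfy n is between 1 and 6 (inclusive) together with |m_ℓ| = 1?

Go shell by shell, enumerating (ℓ, m_ℓ) with |m_ℓ| = 1:
n=2 → 2; n=3 → 4; n=4 → 6; n=5 → 8; n=6 → 10.
Total orbitals: 2 + 4 + 6 + 8 + 10 = 30.

30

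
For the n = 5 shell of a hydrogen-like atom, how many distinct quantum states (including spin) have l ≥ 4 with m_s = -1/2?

9

The n = 5 shell has l = 0 through 4; check each.
The (l, m_l) pairs meeting l ≥ 4 give: l=4 → 9.
Orbitals: 9. With m_s fixed to a single value there is one state per orbital, giving 9 states.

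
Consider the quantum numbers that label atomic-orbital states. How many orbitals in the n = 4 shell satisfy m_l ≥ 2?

Go through l = 0, …, 3 (the values permitted for n = 4).
Orbitals with m_l ≥ 2, by l: l=2 → 1; l=3 → 2.
Total orbitals: 1 + 2 = 3.

3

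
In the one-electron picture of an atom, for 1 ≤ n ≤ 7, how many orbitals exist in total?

140

Total orbitals = 1² + 2² + 3² + 4² + 5² + 6² + 7² = 140.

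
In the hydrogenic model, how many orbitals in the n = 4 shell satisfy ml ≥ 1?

6

With n = 4 the allowed l are 0, 1, …, 3.
The (l, ml) pairs meeting ml ≥ 1 give: l=1 → 1; l=2 → 2; l=3 → 3.
Total orbitals: 1 + 2 + 3 = 6.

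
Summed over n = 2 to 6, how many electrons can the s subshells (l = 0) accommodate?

10

An s subshell (l = 0) exists for every n ≥ 1, so shells n = 2, 3, 4, 5, 6 each contribute one — 5 subshells.
Since each s subshell holds 2(2·0+1) = 2 electrons, the total is 5 × 2 = 10.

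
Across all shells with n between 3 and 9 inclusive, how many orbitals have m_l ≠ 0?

For each n in the range, tally the orbitals obeying m_l ≠ 0:
n=3 → 6; n=4 → 12; n=5 → 20; n=6 → 30; n=7 → 42; n=8 → 56; n=9 → 72.
Total orbitals: 6 + 12 + 20 + 30 + 42 + 56 + 72 = 238.

238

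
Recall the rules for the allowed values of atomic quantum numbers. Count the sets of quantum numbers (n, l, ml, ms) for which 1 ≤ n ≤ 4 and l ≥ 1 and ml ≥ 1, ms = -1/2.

10

Go shell by shell, enumerating (l, ml) with l ≥ 1 and ml ≥ 1:
n=2 → 1; n=3 → 3; n=4 → 6.
Orbitals: 1 + 3 + 6 = 10. With ms fixed to -1/2 there is one state per orbital, so 10 states.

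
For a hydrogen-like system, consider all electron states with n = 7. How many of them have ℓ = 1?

6

Orbitals with ℓ = 1, by ℓ: ℓ=1 → 3.
Orbitals: 3. Each orbital carries two spin states, so 3 × 2 = 6 states.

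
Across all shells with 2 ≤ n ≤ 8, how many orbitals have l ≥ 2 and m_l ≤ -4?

Work shell by shell — for each n, count the (l, m_l) pairs that satisfy l ≥ 2 and m_l ≤ -4:
n=5 → 1; n=6 → 3; n=7 → 6; n=8 → 10.
Total orbitals: 1 + 3 + 6 + 10 = 20.

20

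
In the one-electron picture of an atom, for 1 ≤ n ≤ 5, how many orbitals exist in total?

Total orbitals = 1² + 2² + 3² + 4² + 5² = 55.

55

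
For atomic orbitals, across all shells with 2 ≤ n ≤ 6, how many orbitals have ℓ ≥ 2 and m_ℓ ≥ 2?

Per-shell orbital counts meeting the constraint:
n=3 → 1; n=4 → 3; n=5 → 6; n=6 → 10.
Total orbitals: 1 + 3 + 6 + 10 = 20.

20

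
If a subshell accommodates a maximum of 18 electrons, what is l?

2(2l+1) = 18 ⇒ 2l+1 = 9 ⇒ l = 4.

l = 4 (g)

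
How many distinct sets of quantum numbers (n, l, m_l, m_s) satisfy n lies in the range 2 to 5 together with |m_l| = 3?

Treat each shell separately and count matching orbitals:
n=4 → 2; n=5 → 4.
Orbitals: 2 + 4 = 6. Including both spin states (m_s = ±1/2) gives 2 × 6 = 12 states.

12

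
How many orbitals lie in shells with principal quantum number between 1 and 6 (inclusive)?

Shell n has n² orbitals: 1²=1 + 2²=4 + 3²=9 + 4²=16 + 5²=25 + 6²=36 = 91 orbitals.

91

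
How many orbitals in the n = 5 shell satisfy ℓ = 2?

The (ℓ, m_ℓ) pairs meeting ℓ = 2 give: ℓ=2 → 5.
Total orbitals: 5.

5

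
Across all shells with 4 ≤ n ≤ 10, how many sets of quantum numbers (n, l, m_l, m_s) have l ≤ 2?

126

For each n in the range, tally the orbitals obeying l ≤ 2:
n=4 → 9; n=5 → 9; n=6 → 9; n=7 → 9; n=8 → 9; n=9 → 9; n=10 → 9.
Orbitals: 9 + 9 + 9 + 9 + 9 + 9 + 9 = 63. Including both spin states (m_s = ±1/2) gives 2 × 63 = 126 states.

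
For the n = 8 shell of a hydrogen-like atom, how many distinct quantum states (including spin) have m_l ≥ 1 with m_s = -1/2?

28

Go through l = 0, …, 7 (the values permitted for n = 8).
Contributions: l=1 → 1; l=2 → 2; l=3 → 3; l=4 → 4; l=5 → 5; l=6 → 6; l=7 → 7.
Orbitals: 1 + 2 + 3 + 4 + 5 + 6 + 7 = 28. With m_s fixed to a single value there is one state per orbital, giving 28 states.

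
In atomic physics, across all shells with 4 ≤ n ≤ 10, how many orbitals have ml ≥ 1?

161

Per-shell orbital counts meeting the constraint:
n=4 → 6; n=5 → 10; n=6 → 15; n=7 → 21; n=8 → 28; n=9 → 36; n=10 → 45.
Total orbitals: 6 + 10 + 15 + 21 + 28 + 36 + 45 = 161.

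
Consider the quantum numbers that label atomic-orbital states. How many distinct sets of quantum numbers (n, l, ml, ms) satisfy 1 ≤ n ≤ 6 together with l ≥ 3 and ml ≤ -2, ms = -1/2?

Per-shell orbital counts meeting the constraint:
n=4 → 2; n=5 → 5; n=6 → 9.
Orbitals: 2 + 5 + 9 = 16. With ms fixed to -1/2 there is one state per orbital, so 16 states.

16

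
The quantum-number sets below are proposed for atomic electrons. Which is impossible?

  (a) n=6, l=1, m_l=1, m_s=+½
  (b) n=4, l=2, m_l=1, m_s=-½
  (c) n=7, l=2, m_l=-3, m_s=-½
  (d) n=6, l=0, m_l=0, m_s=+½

(c)

(c) has |m_l| = 3 > l = 2, violating −l ≤ m_l ≤ l.
The remaining sets (a), (b), (d) satisfy all four rules.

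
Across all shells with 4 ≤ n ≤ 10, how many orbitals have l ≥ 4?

259

Count contributing orbitals for each principal shell:
n=5 → 9; n=6 → 20; n=7 → 33; n=8 → 48; n=9 → 65; n=10 → 84.
Total orbitals: 9 + 20 + 33 + 48 + 65 + 84 = 259.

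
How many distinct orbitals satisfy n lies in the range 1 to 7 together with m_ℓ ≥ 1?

Count contributing orbitals for each principal shell:
n=2 → 1; n=3 → 3; n=4 → 6; n=5 → 10; n=6 → 15; n=7 → 21.
Total orbitals: 1 + 3 + 6 + 10 + 15 + 21 = 56.

56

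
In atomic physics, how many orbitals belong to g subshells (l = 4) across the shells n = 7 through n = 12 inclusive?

A g subshell (l = 4) exists for every n ≥ 5, so shells n = 7, 8, 9, 10, 11, 12 each contribute one — 6 subshells.
Since each g subshell has 2·4+1 = 9 orbitals, the total is 6 × 9 = 54.

54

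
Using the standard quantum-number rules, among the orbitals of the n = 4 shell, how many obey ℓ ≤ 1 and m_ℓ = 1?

1

With n = 4 the allowed ℓ are 0, 1, …, 3.
Orbitals with ℓ ≤ 1 and m_ℓ = 1, by ℓ: ℓ=1 → 1.
Total orbitals: 1.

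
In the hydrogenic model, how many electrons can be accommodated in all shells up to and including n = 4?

60

Total orbitals = 1² + 2² + 3² + 4² = 30. Doubling for spin gives 60 electrons.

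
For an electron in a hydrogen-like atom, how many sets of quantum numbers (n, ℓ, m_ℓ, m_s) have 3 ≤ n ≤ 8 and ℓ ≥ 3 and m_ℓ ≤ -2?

Treat each shell separately and count matching orbitals:
n=4 → 2; n=5 → 5; n=6 → 9; n=7 → 14; n=8 → 20.
Orbitals: 2 + 5 + 9 + 14 + 20 = 50. Including both spin states (m_s = ±1/2) gives 2 × 50 = 100 states.

100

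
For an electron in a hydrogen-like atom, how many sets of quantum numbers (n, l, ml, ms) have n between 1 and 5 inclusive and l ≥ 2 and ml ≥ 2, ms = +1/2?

10

Work shell by shell — for each n, count the (l, ml) pairs that satisfy l ≥ 2 and ml ≥ 2:
n=3 → 1; n=4 → 3; n=5 → 6.
Orbitals: 1 + 3 + 6 = 10. With ms fixed to +1/2 there is one state per orbital, so 10 states.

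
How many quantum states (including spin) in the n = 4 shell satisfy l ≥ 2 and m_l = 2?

For n = 4, l ranges over 0 … 3.
The (l, m_l) pairs meeting l ≥ 2 and m_l = 2 give: l=2 → 1; l=3 → 1.
Orbitals: 1 + 1 = 2. Each orbital carries two spin states, so 2 × 2 = 4 states.

4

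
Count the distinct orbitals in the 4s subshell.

1

A subshell has 2l+1 orbitals; with l = 0, that's 1.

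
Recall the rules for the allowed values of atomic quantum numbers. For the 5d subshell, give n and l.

n = 5, l = 2

The leading integer gives n = 5; the letter 'd' means l = 2.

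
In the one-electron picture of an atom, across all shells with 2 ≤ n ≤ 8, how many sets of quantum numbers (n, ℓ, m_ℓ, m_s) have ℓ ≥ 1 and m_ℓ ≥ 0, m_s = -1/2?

112

Go shell by shell, enumerating (ℓ, m_ℓ) with ℓ ≥ 1 and m_ℓ ≥ 0:
n=2 → 2; n=3 → 5; n=4 → 9; n=5 → 14; n=6 → 20; n=7 → 27; n=8 → 35.
Orbitals: 2 + 5 + 9 + 14 + 20 + 27 + 35 = 112. With m_s fixed to -1/2 there is one state per orbital, so 112 states.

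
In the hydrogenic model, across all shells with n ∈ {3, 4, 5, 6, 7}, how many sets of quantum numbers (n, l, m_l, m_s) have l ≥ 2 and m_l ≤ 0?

For each n in the range, tally the orbitals obeying l ≥ 2 and m_l ≤ 0:
n=3 → 3; n=4 → 7; n=5 → 12; n=6 → 18; n=7 → 25.
Orbitals: 3 + 7 + 12 + 18 + 25 = 65. Including both spin states (m_s = ±1/2) gives 2 × 65 = 130 states.

130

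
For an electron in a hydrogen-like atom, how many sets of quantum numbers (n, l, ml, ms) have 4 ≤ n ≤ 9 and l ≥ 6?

For each n in the range, tally the orbitals obeying l ≥ 6:
n=7 → 13; n=8 → 28; n=9 → 45.
Orbitals: 13 + 28 + 45 = 86. Including both spin states (ms = ±1/2) gives 2 × 86 = 172 states.

172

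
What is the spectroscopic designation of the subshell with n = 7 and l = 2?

l = 2 corresponds to the letter 'd', so the subshell is 7d.

7d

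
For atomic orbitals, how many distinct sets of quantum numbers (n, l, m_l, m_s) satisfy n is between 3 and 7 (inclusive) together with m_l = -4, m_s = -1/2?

Treat each shell separately and count matching orbitals:
n=5 → 1; n=6 → 2; n=7 → 3.
Orbitals: 1 + 2 + 3 = 6. With m_s fixed to -1/2 there is one state per orbital, so 6 states.

6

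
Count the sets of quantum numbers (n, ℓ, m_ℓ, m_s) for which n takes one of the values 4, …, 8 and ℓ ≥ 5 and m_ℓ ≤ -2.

56

Treat each shell separately and count matching orbitals:
n=6 → 4; n=7 → 9; n=8 → 15.
Orbitals: 4 + 9 + 15 = 28. Including both spin states (m_s = ±1/2) gives 2 × 28 = 56 states.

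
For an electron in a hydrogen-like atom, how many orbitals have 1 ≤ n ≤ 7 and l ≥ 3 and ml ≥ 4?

10

For each n in the range, tally the orbitals obeying l ≥ 3 and ml ≥ 4:
n=5 → 1; n=6 → 3; n=7 → 6.
Total orbitals: 1 + 3 + 6 = 10.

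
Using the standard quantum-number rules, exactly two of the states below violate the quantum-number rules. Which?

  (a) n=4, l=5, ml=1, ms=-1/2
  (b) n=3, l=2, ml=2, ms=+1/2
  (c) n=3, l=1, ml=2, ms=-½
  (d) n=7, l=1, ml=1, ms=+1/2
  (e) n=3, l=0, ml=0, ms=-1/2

(a) and (c)

(a) has l = 5 ≥ n = 4, violating 0 ≤ l ≤ n−1.
(c) has |ml| = 2 > l = 1, violating −l ≤ ml ≤ l.
The remaining sets (b), (d), (e) satisfy all four rules.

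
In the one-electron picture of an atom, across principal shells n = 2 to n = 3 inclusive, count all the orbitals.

13

Shell n has n² orbitals: 2²=4 + 3²=9 = 13 orbitals.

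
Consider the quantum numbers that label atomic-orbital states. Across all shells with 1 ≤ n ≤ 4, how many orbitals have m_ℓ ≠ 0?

20

Count contributing orbitals for each principal shell:
n=2 → 2; n=3 → 6; n=4 → 12.
Total orbitals: 2 + 6 + 12 = 20.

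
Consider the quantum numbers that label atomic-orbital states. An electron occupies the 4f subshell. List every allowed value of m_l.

-3, -2, -1, 0, 1, 2, 3

The 4f subshell has l = 3, and m_l takes every integer from −l to +l. With l = 3 that gives the 7 values -3, -2, -1, 0, 1, 2, 3.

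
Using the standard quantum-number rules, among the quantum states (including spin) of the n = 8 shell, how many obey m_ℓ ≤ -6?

The n = 8 shell has ℓ = 0 through 7; check each.
Per ℓ-value: ℓ=6 → 1; ℓ=7 → 2.
Orbitals: 1 + 2 = 3. Each orbital carries two spin states, so 3 × 2 = 6 states.

6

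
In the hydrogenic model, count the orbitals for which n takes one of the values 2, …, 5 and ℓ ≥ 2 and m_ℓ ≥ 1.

16

Per-shell orbital counts meeting the constraint:
n=3 → 2; n=4 → 5; n=5 → 9.
Total orbitals: 2 + 5 + 9 = 16.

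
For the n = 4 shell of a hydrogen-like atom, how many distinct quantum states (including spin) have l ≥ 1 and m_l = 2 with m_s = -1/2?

With n = 4 the allowed l are 0, 1, …, 3.
Per l-value: l=2 → 1; l=3 → 1.
Orbitals: 1 + 1 = 2. With m_s fixed to a single value there is one state per orbital, giving 2 states.

2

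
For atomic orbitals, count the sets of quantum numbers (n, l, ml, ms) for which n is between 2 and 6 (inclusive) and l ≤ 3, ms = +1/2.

Treat each shell separately and count matching orbitals:
n=2 → 4; n=3 → 9; n=4 → 16; n=5 → 16; n=6 → 16.
Orbitals: 4 + 9 + 16 + 16 + 16 = 61. With ms fixed to +1/2 there is one state per orbital, so 61 states.

61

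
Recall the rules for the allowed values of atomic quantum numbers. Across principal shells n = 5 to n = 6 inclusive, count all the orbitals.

61

Shell n has n² orbitals: 5²=25 + 6²=36 = 61 orbitals.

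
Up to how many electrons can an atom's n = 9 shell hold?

162

A shell holds 2n² electrons: 2 × 9² = 2 × 81 = 162.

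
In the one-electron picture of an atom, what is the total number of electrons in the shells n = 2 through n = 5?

Shell n has n² orbitals: 2²=4 + 3²=9 + 4²=16 + 5²=25 = 54 orbitals.
Two spin states per orbital: 2 × 54 = 108 electrons.

108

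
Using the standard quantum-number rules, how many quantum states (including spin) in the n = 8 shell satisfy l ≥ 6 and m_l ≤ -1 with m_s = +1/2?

For n = 8, l ranges over 0 … 7.
Per l-value: l=6 → 6; l=7 → 7.
Orbitals: 6 + 7 = 13. With m_s fixed to a single value there is one state per orbital, giving 13 states.

13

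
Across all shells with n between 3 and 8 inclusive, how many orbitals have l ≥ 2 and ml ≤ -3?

35

Count contributing orbitals for each principal shell:
n=4 → 1; n=5 → 3; n=6 → 6; n=7 → 10; n=8 → 15.
Total orbitals: 1 + 3 + 6 + 10 + 15 = 35.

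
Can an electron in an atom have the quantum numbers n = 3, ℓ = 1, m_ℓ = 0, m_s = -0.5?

n = 3 is a positive integer. ℓ = 1 satisfies 0 ≤ ℓ ≤ n−1 = 2. m_ℓ = 0 lies in the range −ℓ … +ℓ (here −1 … 1). m_s = -1/2 is one of ±1/2.
All four constraints are satisfied.

Allowed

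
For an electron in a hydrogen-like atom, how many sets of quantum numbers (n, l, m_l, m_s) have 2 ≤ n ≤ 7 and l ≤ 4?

Treat each shell separately and count matching orbitals:
n=2 → 4; n=3 → 9; n=4 → 16; n=5 → 25; n=6 → 25; n=7 → 25.
Orbitals: 4 + 9 + 16 + 25 + 25 + 25 = 104. Including both spin states (m_s = ±1/2) gives 2 × 104 = 208 states.

208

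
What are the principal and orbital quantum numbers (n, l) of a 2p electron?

The leading integer gives n = 2; the letter 'p' means l = 1.

n = 2, l = 1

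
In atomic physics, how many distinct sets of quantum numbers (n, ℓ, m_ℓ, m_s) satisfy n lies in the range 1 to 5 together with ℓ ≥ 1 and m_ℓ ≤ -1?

40

Count contributing orbitals for each principal shell:
n=2 → 1; n=3 → 3; n=4 → 6; n=5 → 10.
Orbitals: 1 + 3 + 6 + 10 = 20. Including both spin states (m_s = ±1/2) gives 2 × 20 = 40 states.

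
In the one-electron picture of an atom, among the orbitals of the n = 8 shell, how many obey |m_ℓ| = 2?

12

With n = 8 the allowed ℓ are 0, 1, …, 7.
Orbitals with |m_ℓ| = 2, by ℓ: ℓ=2 → 2; ℓ=3 → 2; ℓ=4 → 2; ℓ=5 → 2; ℓ=6 → 2; ℓ=7 → 2.
Total orbitals: 2 + 2 + 2 + 2 + 2 + 2 = 12.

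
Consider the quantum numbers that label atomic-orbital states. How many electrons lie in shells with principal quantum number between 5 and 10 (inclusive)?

Shell n has n² orbitals: 5²=25 + 6²=36 + 7²=49 + 8²=64 + 9²=81 + 10²=100 = 355 orbitals.
Two spin states per orbital: 2 × 355 = 710 electrons.

710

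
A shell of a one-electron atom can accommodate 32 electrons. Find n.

n = 4

2n² = 32 ⇒ n² = 16 ⇒ n = 4.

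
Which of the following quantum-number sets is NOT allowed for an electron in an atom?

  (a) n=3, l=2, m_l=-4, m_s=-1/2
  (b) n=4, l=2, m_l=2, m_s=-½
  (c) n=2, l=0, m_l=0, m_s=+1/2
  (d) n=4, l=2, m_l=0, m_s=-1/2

(a) has |m_l| = 4 > l = 2, violating −l ≤ m_l ≤ l.
The remaining sets (b), (c), (d) satisfy all four rules.

(a)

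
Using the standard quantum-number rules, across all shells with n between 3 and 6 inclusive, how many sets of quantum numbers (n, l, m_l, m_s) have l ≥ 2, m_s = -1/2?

Per-shell orbital counts meeting the constraint:
n=3 → 5; n=4 → 12; n=5 → 21; n=6 → 32.
Orbitals: 5 + 12 + 21 + 32 = 70. With m_s fixed to -1/2 there is one state per orbital, so 70 states.

70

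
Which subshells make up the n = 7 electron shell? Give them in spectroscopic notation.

7s, 7p, 7d, 7f, 7g, 7h, 7i

For n = 7, l runs from 0 to 6. In spectroscopic notation l = 0,1,2,… ↔ s,p,d,f,g,h,i, so the subshells are 7s, 7p, 7d, 7f, 7g, 7h, 7i.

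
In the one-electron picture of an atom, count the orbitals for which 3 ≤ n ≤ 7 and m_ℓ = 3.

10

Work shell by shell — for each n, count the (ℓ, m_ℓ) pairs that satisfy m_ℓ = 3:
n=4 → 1; n=5 → 2; n=6 → 3; n=7 → 4.
Total orbitals: 1 + 2 + 3 + 4 = 10.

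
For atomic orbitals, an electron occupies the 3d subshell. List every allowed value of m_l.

The 3d subshell has l = 2, and m_l takes every integer from −l to +l. With l = 2 that gives the 5 values -2, -1, 0, 1, 2.

-2, -1, 0, 1, 2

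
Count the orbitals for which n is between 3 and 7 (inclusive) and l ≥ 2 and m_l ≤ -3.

20

For each n in the range, tally the orbitals obeying l ≥ 2 and m_l ≤ -3:
n=4 → 1; n=5 → 3; n=6 → 6; n=7 → 10.
Total orbitals: 1 + 3 + 6 + 10 = 20.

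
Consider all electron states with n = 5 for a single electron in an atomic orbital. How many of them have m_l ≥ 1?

The n = 5 shell has l = 0 through 4; check each.
Orbitals with m_l ≥ 1, by l: l=1 → 1; l=2 → 2; l=3 → 3; l=4 → 4.
Orbitals: 1 + 2 + 3 + 4 = 10. Each orbital carries two spin states, so 10 × 2 = 20 states.

20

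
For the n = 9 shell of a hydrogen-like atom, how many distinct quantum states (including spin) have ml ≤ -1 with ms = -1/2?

Go through l = 0, …, 8 (the values permitted for n = 9).
The (l, ml) pairs meeting ml ≤ -1 give: l=1 → 1; l=2 → 2; l=3 → 3; l=4 → 4; l=5 → 5; l=6 → 6; l=7 → 7; l=8 → 8.
Orbitals: 1 + 2 + 3 + 4 + 5 + 6 + 7 + 8 = 36. With ms fixed to a single value there is one state per orbital, giving 36 states.

36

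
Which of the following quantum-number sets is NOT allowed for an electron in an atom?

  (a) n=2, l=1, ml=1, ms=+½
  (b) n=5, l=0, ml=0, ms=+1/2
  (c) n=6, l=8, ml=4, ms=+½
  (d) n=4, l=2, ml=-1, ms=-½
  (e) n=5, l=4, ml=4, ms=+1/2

(c) has l = 8 ≥ n = 6, violating 0 ≤ l ≤ n−1.
The remaining sets (a), (b), (d), (e) satisfy all four rules.

(c)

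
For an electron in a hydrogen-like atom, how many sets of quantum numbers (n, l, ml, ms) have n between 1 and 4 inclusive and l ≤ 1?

Per-shell orbital counts meeting the constraint:
n=1 → 1; n=2 → 4; n=3 → 4; n=4 → 4.
Orbitals: 1 + 4 + 4 + 4 = 13. Including both spin states (ms = ±1/2) gives 2 × 13 = 26 states.

26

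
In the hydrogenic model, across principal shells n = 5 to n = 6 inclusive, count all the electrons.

Shell n has n² orbitals: 5²=25 + 6²=36 = 61 orbitals.
Two spin states per orbital: 2 × 61 = 122 electrons.

122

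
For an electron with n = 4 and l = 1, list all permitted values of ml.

ml takes every integer from −l to +l. With l = 1 that gives the 3 values -1, 0, 1.

-1, 0, 1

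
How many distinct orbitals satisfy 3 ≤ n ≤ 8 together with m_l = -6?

Per-shell orbital counts meeting the constraint:
n=7 → 1; n=8 → 2.
Total orbitals: 1 + 2 = 3.

3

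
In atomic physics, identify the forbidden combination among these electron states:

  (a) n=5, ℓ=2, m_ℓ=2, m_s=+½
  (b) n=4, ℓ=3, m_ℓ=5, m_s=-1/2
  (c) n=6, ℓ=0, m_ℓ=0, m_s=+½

(b)

(b) has |m_ℓ| = 5 > ℓ = 3, violating −ℓ ≤ m_ℓ ≤ ℓ.
The remaining sets (a), (c) satisfy all four rules.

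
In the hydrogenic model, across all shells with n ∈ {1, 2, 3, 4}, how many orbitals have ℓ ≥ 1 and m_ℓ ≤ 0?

16

For each n in the range, tally the orbitals obeying ℓ ≥ 1 and m_ℓ ≤ 0:
n=2 → 2; n=3 → 5; n=4 → 9.
Total orbitals: 2 + 5 + 9 = 16.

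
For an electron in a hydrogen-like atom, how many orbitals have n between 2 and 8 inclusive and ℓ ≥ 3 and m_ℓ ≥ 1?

65

Treat each shell separately and count matching orbitals:
n=4 → 3; n=5 → 7; n=6 → 12; n=7 → 18; n=8 → 25.
Total orbitals: 3 + 7 + 12 + 18 + 25 = 65.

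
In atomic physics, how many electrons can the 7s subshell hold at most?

2

A subshell with l = 0 has 2l+1 = 1 orbital, each holding 2 electrons (spin ±1/2), so 1 × 2 = 2.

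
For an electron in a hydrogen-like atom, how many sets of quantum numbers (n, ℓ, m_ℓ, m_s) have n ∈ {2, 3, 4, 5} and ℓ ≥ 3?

Count contributing orbitals for each principal shell:
n=4 → 7; n=5 → 16.
Orbitals: 7 + 16 = 23. Including both spin states (m_s = ±1/2) gives 2 × 23 = 46 states.

46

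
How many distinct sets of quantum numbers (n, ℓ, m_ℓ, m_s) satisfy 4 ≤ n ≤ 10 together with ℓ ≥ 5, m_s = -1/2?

Work shell by shell — for each n, count the (ℓ, m_ℓ) pairs that satisfy ℓ ≥ 5:
n=6 → 11; n=7 → 24; n=8 → 39; n=9 → 56; n=10 → 75.
Orbitals: 11 + 24 + 39 + 56 + 75 = 205. With m_s fixed to -1/2 there is one state per orbital, so 205 states.

205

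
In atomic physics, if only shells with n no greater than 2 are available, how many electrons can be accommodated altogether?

Total orbitals = 1² + 2² = 5. Doubling for spin gives 10 electrons.

10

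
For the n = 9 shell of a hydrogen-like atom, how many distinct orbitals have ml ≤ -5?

For n = 9, l ranges over 0 … 8.
Per l-value: l=5 → 1; l=6 → 2; l=7 → 3; l=8 → 4.
Total orbitals: 1 + 2 + 3 + 4 = 10.

10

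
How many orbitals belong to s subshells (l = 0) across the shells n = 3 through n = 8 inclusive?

An s subshell (l = 0) exists for every n ≥ 1, so shells n = 3, 4, 5, 6, 7, 8 each contribute one — 6 subshells.
Since each s subshell has 2·0+1 = 1 orbital, the total is 6 × 1 = 6.

6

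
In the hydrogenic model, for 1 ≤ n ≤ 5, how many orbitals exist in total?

55

Total orbitals = 1² + 2² + 3² + 4² + 5² = 55.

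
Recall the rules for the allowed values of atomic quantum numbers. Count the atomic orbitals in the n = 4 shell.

The n = 4 shell contains n² = 4² = 16 orbitals.

16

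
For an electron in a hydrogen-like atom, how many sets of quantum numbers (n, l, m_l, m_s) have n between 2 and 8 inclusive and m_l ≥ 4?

40

Treat each shell separately and count matching orbitals:
n=5 → 1; n=6 → 3; n=7 → 6; n=8 → 10.
Orbitals: 1 + 3 + 6 + 10 = 20. Including both spin states (m_s = ±1/2) gives 2 × 20 = 40 states.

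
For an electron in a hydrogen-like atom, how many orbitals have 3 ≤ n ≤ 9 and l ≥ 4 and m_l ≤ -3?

50

Work shell by shell — for each n, count the (l, m_l) pairs that satisfy l ≥ 4 and m_l ≤ -3:
n=5 → 2; n=6 → 5; n=7 → 9; n=8 → 14; n=9 → 20.
Total orbitals: 2 + 5 + 9 + 14 + 20 = 50.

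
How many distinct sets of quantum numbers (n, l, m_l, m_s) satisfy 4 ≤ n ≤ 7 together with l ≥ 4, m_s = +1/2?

62

Go shell by shell, enumerating (l, m_l) with l ≥ 4:
n=5 → 9; n=6 → 20; n=7 → 33.
Orbitals: 9 + 20 + 33 = 62. With m_s fixed to +1/2 there is one state per orbital, so 62 states.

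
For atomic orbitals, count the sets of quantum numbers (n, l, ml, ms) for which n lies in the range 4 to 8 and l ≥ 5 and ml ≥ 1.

Work shell by shell — for each n, count the (l, ml) pairs that satisfy l ≥ 5 and ml ≥ 1:
n=6 → 5; n=7 → 11; n=8 → 18.
Orbitals: 5 + 11 + 18 = 34. Including both spin states (ms = ±1/2) gives 2 × 34 = 68 states.

68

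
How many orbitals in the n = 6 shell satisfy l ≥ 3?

For n = 6, l ranges over 0 … 5.
Contributions: l=3 → 7; l=4 → 9; l=5 → 11.
Total orbitals: 7 + 9 + 11 = 27.

27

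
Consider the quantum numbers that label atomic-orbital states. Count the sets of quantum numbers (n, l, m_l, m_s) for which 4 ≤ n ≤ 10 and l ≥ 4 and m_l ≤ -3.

Work shell by shell — for each n, count the (l, m_l) pairs that satisfy l ≥ 4 and m_l ≤ -3:
n=5 → 2; n=6 → 5; n=7 → 9; n=8 → 14; n=9 → 20; n=10 → 27.
Orbitals: 2 + 5 + 9 + 14 + 20 + 27 = 77. Including both spin states (m_s = ±1/2) gives 2 × 77 = 154 states.

154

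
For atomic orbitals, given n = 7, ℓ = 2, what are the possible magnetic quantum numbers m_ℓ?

m_ℓ takes every integer from −ℓ to +ℓ. With ℓ = 2 that gives the 5 values -2, -1, 0, 1, 2.

-2, -1, 0, 1, 2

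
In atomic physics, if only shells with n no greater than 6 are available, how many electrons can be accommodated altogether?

182

Total orbitals = 1² + 2² + 3² + 4² + 5² + 6² = 91. Doubling for spin gives 182 electrons.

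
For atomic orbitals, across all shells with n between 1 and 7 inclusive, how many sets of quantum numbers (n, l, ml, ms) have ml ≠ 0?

Treat each shell separately and count matching orbitals:
n=2 → 2; n=3 → 6; n=4 → 12; n=5 → 20; n=6 → 30; n=7 → 42.
Orbitals: 2 + 6 + 12 + 20 + 30 + 42 = 112. Including both spin states (ms = ±1/2) gives 2 × 112 = 224 states.

224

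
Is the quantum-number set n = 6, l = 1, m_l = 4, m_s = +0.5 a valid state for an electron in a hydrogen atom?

No

The magnetic quantum number must satisfy −l ≤ m_l ≤ l. With l = 1, m_l can only be -1, 0, 1, so m_l = 4 is forbidden.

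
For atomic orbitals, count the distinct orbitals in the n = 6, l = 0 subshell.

A subshell has 2l+1 orbitals; with l = 0, that's 1.

1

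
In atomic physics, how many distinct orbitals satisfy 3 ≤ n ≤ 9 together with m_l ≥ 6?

Treat each shell separately and count matching orbitals:
n=7 → 1; n=8 → 3; n=9 → 6.
Total orbitals: 1 + 3 + 6 = 10.

10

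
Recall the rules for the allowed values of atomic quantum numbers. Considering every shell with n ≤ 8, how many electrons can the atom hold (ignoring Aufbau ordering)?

Total orbitals = 1² + 2² + 3² + 4² + 5² + 6² + 7² + 8² = 204. Doubling for spin gives 408 electrons.

408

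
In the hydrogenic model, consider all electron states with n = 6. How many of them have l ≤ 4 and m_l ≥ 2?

12

With n = 6 the allowed l are 0, 1, …, 5.
The (l, m_l) pairs meeting l ≤ 4 and m_l ≥ 2 give: l=2 → 1; l=3 → 2; l=4 → 3.
Orbitals: 1 + 2 + 3 = 6. Each orbital carries two spin states, so 6 × 2 = 12 states.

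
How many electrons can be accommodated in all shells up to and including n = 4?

60

Total orbitals = 1² + 2² + 3² + 4² = 30. Doubling for spin gives 60 electrons.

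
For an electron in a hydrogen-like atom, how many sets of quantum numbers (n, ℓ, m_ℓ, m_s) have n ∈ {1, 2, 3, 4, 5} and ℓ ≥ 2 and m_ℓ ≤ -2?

20

For each n in the range, tally the orbitals obeying ℓ ≥ 2 and m_ℓ ≤ -2:
n=3 → 1; n=4 → 3; n=5 → 6.
Orbitals: 1 + 3 + 6 = 10. Including both spin states (m_s = ±1/2) gives 2 × 10 = 20 states.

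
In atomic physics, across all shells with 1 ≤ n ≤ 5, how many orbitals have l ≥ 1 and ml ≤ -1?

Work shell by shell — for each n, count the (l, ml) pairs that satisfy l ≥ 1 and ml ≤ -1:
n=2 → 1; n=3 → 3; n=4 → 6; n=5 → 10.
Total orbitals: 1 + 3 + 6 + 10 = 20.

20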